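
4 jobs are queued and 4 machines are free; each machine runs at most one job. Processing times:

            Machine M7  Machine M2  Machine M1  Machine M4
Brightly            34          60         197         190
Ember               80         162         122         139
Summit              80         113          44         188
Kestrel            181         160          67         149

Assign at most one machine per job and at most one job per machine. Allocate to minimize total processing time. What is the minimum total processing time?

Optimal: Brightly→Machine M2 (60 min), Ember→Machine M7 (80 min), Summit→Machine M1 (44 min), Kestrel→Machine M4 (149 min) — total 60+80+44+149 = 333 min.
Row-greedy (each job in turn takes its cheapest remaining machine) gives 418 min, worse by 85.
Checked against all permutations: 333 min is optimal.

Minimum total: 333 min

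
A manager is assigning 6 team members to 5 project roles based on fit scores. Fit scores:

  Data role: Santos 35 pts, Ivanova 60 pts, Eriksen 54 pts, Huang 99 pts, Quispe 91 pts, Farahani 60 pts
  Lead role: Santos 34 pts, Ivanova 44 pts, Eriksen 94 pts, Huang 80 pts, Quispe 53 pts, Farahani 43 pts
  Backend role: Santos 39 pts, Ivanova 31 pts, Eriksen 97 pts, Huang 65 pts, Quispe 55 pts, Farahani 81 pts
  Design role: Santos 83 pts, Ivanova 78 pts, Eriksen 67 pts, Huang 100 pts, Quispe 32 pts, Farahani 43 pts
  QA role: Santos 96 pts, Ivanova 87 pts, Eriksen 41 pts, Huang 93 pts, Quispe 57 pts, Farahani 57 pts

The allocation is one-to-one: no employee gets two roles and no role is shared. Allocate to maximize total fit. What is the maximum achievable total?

Optimal: Quispe→Data role (91 pts), Eriksen→Lead role (94 pts), Farahani→Backend role (81 pts), Huang→Design role (100 pts), Santos→QA role (96 pts) — total 91+94+81+100+96 = 462 pts.
Max-entry greedy (repeatedly take the single best remaining cell) gives 428 pts, worse by 34.
No other one-to-one assignment exceeds 462 pts.

Max total: 462 pts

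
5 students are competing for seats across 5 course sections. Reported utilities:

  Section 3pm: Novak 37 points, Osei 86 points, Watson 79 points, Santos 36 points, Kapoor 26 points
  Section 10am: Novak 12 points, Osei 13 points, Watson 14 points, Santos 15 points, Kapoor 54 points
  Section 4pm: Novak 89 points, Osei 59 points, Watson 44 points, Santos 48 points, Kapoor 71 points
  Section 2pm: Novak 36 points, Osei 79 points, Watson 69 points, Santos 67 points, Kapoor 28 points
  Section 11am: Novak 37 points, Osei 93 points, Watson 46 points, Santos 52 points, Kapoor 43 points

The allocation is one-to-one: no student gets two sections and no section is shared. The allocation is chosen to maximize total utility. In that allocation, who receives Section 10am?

Kapoor receives Section 10am.

Optimal: Novak→Section 4pm (89 points), Osei→Section 11am (93 points), Watson→Section 3pm (79 points), Santos→Section 2pm (67 points), Kapoor→Section 10am (54 points) — total 89+93+79+67+54 = 382 points.
Column-greedy (each section in turn goes to its best remaining student) gives 350 points, worse by 32.
Next-best assignment: Novak→Section 4pm, Osei→Section 2pm, Watson→Section 3pm, Santos→Section 11am, Kapoor→Section 10am = 353 points.
Every other assignment is strictly worse.
Kapoor's own top section is Section 4pm (71 points), but forcing Kapoor→Section 4pm and reassigning the rest optimally gives only 322 points — worse by 60.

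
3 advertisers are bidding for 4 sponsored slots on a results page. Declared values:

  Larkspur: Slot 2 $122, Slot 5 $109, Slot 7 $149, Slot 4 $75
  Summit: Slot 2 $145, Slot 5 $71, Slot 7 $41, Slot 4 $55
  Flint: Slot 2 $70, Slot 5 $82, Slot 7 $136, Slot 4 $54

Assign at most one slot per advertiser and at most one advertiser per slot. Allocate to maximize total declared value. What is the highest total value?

This is the linear assignment problem.
Optimal: Larkspur→Slot 5 ($109), Summit→Slot 2 ($145), Flint→Slot 7 ($136) — total 109+145+136 = $390.
Max-entry greedy (repeatedly take the single best remaining cell) gives $376, worse by 14.
Next-best assignment: Larkspur→Slot 7, Summit→Slot 2, Flint→Slot 5 = $376.

Maximum total: $390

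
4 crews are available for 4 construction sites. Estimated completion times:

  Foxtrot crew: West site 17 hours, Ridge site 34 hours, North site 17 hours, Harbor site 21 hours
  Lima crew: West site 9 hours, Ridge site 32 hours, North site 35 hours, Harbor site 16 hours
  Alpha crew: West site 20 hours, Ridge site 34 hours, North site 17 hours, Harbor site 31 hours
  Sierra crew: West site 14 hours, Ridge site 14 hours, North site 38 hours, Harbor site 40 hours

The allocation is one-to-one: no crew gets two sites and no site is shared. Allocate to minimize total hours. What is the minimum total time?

Minimum total: 61 hours

Optimal: Foxtrot crew→Harbor site (21 hours), Lima crew→West site (9 hours), Alpha crew→North site (17 hours), Sierra crew→Ridge site (14 hours) — total 21+9+17+14 = 61 hours.
Min-entry greedy (repeatedly take the single cheapest remaining cell) gives 71 hours, worse by 10.
No other one-to-one assignment undercuts 61 hours.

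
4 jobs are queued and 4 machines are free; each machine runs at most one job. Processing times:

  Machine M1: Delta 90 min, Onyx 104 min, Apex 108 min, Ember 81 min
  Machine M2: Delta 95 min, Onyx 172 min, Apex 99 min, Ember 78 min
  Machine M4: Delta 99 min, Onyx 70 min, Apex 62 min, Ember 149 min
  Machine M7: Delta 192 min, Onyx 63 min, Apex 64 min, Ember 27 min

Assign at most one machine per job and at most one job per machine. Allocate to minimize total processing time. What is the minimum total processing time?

Minimum total: 286 min

Treat this as an assignment problem: match each job to one machine.
Optimal: Delta→Machine M1 (90 min), Onyx→Machine M4 (70 min), Apex→Machine M2 (99 min), Ember→Machine M7 (27 min) — total 90+70+99+27 = 286 min.
Row-greedy (each job in turn takes its cheapest remaining machine) gives 293 min, worse by 7.
Next-best assignment: Delta→Machine M2, Onyx→Machine M1, Apex→Machine M4, Ember→Machine M7 = 288 min.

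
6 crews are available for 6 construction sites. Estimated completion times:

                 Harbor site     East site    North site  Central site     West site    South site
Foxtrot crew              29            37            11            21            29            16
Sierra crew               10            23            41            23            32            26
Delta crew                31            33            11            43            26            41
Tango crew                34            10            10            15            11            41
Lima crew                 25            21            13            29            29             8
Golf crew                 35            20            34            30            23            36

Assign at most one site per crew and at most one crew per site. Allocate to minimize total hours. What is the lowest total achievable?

Min total: 81 hours

Optimal: Foxtrot crew→Central site (21 hours), Sierra crew→Harbor site (10 hours), Delta crew→North site (11 hours), Tango crew→West site (11 hours), Lima crew→South site (8 hours), Golf crew→East site (20 hours) — total 21+10+11+11+8+20 = 81 hours.
Column-greedy (each site in turn goes to its cheapest remaining crew) gives 124 hours, worse by 43.
Swapping Lima crew↔Tango crew (Lima crew→West site 29 hours, Tango crew→South site 41 hours) adds 51.
Every other assignment is strictly worse.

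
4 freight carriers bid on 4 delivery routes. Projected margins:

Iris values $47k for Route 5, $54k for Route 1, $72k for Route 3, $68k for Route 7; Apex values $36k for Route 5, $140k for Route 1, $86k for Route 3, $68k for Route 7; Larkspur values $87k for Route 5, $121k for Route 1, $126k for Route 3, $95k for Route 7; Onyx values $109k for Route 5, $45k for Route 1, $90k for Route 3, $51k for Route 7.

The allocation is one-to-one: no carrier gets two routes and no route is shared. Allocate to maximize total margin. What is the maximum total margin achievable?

This is the linear assignment problem.
Optimal: Iris→Route 7 ($68k), Apex→Route 1 ($140k), Larkspur→Route 3 ($126k), Onyx→Route 5 ($109k) — total 68+140+126+109 = $443k.

Maximum total: $443k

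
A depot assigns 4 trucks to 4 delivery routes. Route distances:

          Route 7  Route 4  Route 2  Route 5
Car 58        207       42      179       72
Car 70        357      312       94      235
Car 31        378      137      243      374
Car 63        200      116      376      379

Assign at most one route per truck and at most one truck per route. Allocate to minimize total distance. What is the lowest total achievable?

Optimal: Car 58→Route 5 (72 km), Car 70→Route 2 (94 km), Car 31→Route 4 (137 km), Car 63→Route 7 (200 km) — total 72+94+137+200 = 503 km.
Min-entry greedy (repeatedly take the single cheapest remaining cell) gives 710 km, worse by 207.
No other one-to-one assignment undercuts 503 km.

Min total: 503 km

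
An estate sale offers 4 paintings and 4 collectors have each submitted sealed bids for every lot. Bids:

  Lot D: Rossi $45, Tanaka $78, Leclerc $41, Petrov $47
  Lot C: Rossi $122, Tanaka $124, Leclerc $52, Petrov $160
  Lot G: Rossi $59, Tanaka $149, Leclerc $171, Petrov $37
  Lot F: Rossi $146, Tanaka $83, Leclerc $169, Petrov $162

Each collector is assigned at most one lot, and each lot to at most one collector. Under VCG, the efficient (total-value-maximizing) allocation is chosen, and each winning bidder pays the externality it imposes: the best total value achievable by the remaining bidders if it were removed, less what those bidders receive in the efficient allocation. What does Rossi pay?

Rossi pays $69.

Efficient allocation: Rossi→Lot F ($146), Tanaka→Lot D ($78), Leclerc→Lot G ($171), Petrov→Lot C ($160); total welfare W = $555.
Rossi receives Lot F at value $146, so the others get W − 146 = $409.
Without Rossi: best allocation of the remaining 3 bidders over all 4 lots is Tanaka→Lot G ($149), Leclerc→Lot F ($169), Petrov→Lot C ($160), total $478.
VCG payment = (others' best without Rossi) − (others' welfare with Rossi) = 478 − 409 = $69.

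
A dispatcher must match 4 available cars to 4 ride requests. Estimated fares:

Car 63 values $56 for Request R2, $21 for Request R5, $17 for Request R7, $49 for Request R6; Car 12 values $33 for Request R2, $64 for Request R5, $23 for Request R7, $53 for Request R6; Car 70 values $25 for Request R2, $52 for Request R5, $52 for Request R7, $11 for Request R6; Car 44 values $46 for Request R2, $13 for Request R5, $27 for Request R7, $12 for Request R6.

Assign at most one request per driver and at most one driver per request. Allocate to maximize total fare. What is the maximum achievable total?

Maximum total: $211

Optimal: Car 63→Request R6 ($49), Car 12→Request R5 ($64), Car 70→Request R7 ($52), Car 44→Request R2 ($46) — total 49+64+52+46 = $211.
Column-greedy (each request in turn goes to its best remaining driver) gives $184, worse by 27.
Next-best assignment: Car 63→Request R2, Car 12→Request R6, Car 70→Request R5, Car 44→Request R7 = $188.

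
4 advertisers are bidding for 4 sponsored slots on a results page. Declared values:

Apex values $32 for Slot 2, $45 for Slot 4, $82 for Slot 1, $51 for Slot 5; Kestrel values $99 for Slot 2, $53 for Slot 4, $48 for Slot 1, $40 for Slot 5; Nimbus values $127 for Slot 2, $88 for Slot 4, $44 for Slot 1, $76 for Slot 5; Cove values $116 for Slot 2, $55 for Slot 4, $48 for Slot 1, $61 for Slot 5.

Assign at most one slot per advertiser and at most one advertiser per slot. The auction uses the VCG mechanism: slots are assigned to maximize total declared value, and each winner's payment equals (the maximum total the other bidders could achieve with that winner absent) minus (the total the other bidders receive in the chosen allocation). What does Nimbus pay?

Nimbus pays $9.

Efficient allocation: Apex→Slot 1 ($82), Kestrel→Slot 2 ($99), Nimbus→Slot 4 ($88), Cove→Slot 5 ($61); total welfare W = $330.
Nimbus receives Slot 4 at value $88, so the others get W − 88 = $242.
Without Nimbus: best allocation of the remaining 3 bidders over all 4 slots is Apex→Slot 1 ($82), Kestrel→Slot 4 ($53), Cove→Slot 2 ($116), total $251.
VCG payment = (others' best without Nimbus) − (others' welfare with Nimbus) = 251 − 242 = $9.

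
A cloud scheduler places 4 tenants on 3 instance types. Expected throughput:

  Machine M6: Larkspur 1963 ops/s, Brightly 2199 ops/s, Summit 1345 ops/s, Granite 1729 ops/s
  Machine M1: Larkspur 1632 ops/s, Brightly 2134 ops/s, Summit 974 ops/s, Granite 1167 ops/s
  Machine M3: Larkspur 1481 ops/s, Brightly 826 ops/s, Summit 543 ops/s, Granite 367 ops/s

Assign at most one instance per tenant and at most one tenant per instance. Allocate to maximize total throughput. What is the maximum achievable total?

This is a one-to-one assignment (maximum-weight bipartite matching).
Optimal: Granite→Machine M6 (1729 ops/s), Brightly→Machine M1 (2134 ops/s), Larkspur→Machine M3 (1481 ops/s) — total 1729+2134+1481 = 5344 ops/s.
Max-entry greedy (repeatedly take the single best remaining cell) gives 4374 ops/s, worse by 970.

Max total: 5344 ops/s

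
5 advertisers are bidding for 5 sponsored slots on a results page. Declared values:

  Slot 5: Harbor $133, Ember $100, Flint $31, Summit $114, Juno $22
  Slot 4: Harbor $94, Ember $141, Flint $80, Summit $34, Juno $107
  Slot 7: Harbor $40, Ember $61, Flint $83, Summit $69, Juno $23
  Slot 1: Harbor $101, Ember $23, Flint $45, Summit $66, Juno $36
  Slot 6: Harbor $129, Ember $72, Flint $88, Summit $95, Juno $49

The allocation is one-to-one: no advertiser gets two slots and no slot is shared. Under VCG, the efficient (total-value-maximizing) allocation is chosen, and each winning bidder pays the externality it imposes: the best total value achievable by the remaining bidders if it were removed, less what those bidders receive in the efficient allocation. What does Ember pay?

Ember pays $71.

Efficient allocation: Harbor→Slot 6 ($129), Ember→Slot 4 ($141), Flint→Slot 7 ($83), Summit→Slot 5 ($114), Juno→Slot 1 ($36); total welfare W = $503.
Ember receives Slot 4 at value $141, so the others get W − 141 = $362.
Without Ember: best allocation of the remaining 4 bidders over all 5 slots is Harbor→Slot 6 ($129), Flint→Slot 7 ($83), Summit→Slot 5 ($114), Juno→Slot 4 ($107), total $433.
VCG payment = (others' best without Ember) − (others' welfare with Ember) = 433 − 362 = $71.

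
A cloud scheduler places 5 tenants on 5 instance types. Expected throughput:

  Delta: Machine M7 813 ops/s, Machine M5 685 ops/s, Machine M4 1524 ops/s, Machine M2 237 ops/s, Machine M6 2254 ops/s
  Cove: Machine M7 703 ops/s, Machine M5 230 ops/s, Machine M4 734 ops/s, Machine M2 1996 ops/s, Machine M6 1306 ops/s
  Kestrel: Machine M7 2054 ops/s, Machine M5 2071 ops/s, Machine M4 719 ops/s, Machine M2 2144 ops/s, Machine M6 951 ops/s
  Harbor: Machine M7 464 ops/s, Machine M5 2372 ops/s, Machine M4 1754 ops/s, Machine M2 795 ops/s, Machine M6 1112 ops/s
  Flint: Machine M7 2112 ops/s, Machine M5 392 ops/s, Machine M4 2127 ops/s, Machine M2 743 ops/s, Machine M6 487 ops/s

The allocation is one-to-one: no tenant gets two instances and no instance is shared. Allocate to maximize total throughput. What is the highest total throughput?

Maximum total: 10803 ops/s

This is a one-to-one assignment (maximum-weight bipartite matching).
Optimal: Delta→Machine M6 (2254 ops/s), Cove→Machine M2 (1996 ops/s), Kestrel→Machine M7 (2054 ops/s), Harbor→Machine M5 (2372 ops/s), Flint→Machine M4 (2127 ops/s) — total 2254+1996+2054+2372+2127 = 10803 ops/s.
Row-greedy (each tenant in turn takes its best remaining instance) gives 10187 ops/s, worse by 616.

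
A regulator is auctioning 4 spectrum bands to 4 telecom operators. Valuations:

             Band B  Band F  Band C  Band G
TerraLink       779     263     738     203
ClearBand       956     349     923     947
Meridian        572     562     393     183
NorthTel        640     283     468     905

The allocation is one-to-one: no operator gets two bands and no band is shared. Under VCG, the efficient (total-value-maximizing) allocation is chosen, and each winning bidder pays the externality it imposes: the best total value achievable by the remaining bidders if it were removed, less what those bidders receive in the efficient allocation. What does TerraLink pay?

TerraLink pays $33M.

Efficient allocation: TerraLink→Band B ($779M), ClearBand→Band C ($923M), Meridian→Band F ($562M), NorthTel→Band G ($905M); total welfare W = $3169M.
TerraLink receives Band B at value $779M, so the others get W − 779 = $2390M.
Without TerraLink: best allocation of the remaining 3 bidders over all 4 bands is ClearBand→Band B ($956M), Meridian→Band F ($562M), NorthTel→Band G ($905M), total $2423M.
VCG payment = (others' best without TerraLink) − (others' welfare with TerraLink) = 2423 − 2390 = $33M.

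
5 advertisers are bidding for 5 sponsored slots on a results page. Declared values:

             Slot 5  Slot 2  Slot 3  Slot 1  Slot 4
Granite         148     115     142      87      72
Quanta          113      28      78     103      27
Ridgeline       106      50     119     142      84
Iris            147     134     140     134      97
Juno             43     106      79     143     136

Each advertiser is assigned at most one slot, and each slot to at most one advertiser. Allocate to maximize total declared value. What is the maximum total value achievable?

Optimal: Granite→Slot 3 ($142), Quanta→Slot 5 ($113), Ridgeline→Slot 1 ($142), Iris→Slot 2 ($134), Juno→Slot 4 ($136) — total 142+113+142+134+136 = $667.
Column-greedy (each slot in turn goes to its best remaining advertiser) gives $571, worse by 96.
Next-best assignment: Granite→Slot 2, Quanta→Slot 5, Ridgeline→Slot 1, Iris→Slot 3, Juno→Slot 4 = $646.

Max total: $667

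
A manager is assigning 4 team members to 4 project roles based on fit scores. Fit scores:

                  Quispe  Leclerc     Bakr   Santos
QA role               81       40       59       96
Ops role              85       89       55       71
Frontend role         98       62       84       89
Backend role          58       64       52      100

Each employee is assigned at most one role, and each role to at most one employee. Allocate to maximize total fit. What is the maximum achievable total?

This is the linear assignment problem.
Optimal: Quispe→QA role (81 pts), Leclerc→Ops role (89 pts), Bakr→Frontend role (84 pts), Santos→Backend role (100 pts) — total 81+89+84+100 = 354 pts.

Max total: 354 pts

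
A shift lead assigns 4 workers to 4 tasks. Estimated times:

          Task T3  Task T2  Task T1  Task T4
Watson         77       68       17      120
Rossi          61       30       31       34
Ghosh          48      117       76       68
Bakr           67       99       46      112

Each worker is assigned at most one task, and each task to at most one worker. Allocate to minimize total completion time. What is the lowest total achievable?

Min total: 182 min

Optimal: Watson→Task T1 (17 min), Rossi→Task T2 (30 min), Ghosh→Task T4 (68 min), Bakr→Task T3 (67 min) — total 17+30+68+67 = 182 min.
Row-greedy (each worker in turn takes its cheapest remaining task) gives 207 min, worse by 25.
Checked against all permutations: 182 min is optimal.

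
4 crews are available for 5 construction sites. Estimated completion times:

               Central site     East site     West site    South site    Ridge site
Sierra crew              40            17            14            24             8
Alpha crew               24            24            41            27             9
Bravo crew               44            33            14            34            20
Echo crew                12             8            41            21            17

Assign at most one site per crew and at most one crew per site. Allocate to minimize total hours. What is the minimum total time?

Minimum total: 52 hours

Optimal: Sierra crew→East site (17 hours), Alpha crew→Ridge site (9 hours), Bravo crew→West site (14 hours), Echo crew→Central site (12 hours) — total 17+9+14+12 = 52 hours.
Min-entry greedy (repeatedly take the single cheapest remaining cell) gives 54 hours, worse by 2.
No other one-to-one assignment undercuts 52 hours.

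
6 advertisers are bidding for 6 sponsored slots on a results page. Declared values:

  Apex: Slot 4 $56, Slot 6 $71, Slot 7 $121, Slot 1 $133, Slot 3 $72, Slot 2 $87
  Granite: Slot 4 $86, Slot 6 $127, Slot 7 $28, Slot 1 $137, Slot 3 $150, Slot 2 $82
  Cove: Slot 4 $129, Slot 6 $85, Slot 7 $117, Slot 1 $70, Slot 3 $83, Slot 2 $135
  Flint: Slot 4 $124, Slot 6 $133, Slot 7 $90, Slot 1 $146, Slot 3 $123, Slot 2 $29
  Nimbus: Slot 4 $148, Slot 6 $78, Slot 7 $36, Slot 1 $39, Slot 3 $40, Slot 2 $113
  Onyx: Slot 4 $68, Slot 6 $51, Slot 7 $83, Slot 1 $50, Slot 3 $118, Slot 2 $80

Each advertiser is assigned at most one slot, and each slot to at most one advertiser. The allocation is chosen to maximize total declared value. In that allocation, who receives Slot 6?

Granite receives Slot 6.

This is the linear assignment problem.
Optimal: Apex→Slot 7 ($121), Granite→Slot 6 ($127), Cove→Slot 2 ($135), Flint→Slot 1 ($146), Nimbus→Slot 4 ($148), Onyx→Slot 3 ($118) — total 121+127+135+146+148+118 = $795.
Row-greedy (each advertiser in turn takes its best remaining slot) gives $782, worse by 13.
No other one-to-one assignment exceeds $795.
Granite's own top slot is Slot 3 ($150), but forcing Granite→Slot 3 and reassigning the rest optimally gives only $782 — worse by 13.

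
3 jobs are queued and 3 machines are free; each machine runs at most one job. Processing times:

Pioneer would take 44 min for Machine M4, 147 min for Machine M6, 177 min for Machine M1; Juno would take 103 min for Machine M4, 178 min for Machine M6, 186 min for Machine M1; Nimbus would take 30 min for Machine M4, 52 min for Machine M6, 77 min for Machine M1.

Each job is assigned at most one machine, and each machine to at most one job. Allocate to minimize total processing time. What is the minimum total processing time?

This is a one-to-one assignment (minimum-cost bipartite matching).
Optimal: Pioneer→Machine M4 (44 min), Juno→Machine M1 (186 min), Nimbus→Machine M6 (52 min) — total 44+186+52 = 282 min.
Column-greedy (each machine in turn goes to its cheapest remaining job) gives 363 min, worse by 81.
Next-best assignment: Pioneer→Machine M4, Juno→Machine M6, Nimbus→Machine M1 = 299 min.
Every other assignment is strictly worse.

Min total: 282 min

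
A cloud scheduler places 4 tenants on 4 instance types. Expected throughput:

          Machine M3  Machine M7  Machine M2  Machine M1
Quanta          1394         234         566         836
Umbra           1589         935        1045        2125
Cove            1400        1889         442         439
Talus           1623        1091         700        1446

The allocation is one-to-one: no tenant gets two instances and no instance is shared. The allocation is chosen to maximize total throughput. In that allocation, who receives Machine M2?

Quanta receives Machine M2.

Optimal: Quanta→Machine M2 (566 ops/s), Umbra→Machine M1 (2125 ops/s), Cove→Machine M7 (1889 ops/s), Talus→Machine M3 (1623 ops/s) — total 566+2125+1889+1623 = 6203 ops/s.
Column-greedy (each instance in turn goes to its best remaining tenant) gives 5393 ops/s, worse by 810.
Swapping Cove↔Talus (Cove→Machine M3 1400 ops/s, Talus→Machine M7 1091 ops/s) loses 1021.
Checked against all permutations: 6203 ops/s is optimal.
Quanta's own top instance is Machine M3 (1394 ops/s), but forcing Quanta→Machine M3 and reassigning the rest optimally gives only 6108 ops/s — worse by 95.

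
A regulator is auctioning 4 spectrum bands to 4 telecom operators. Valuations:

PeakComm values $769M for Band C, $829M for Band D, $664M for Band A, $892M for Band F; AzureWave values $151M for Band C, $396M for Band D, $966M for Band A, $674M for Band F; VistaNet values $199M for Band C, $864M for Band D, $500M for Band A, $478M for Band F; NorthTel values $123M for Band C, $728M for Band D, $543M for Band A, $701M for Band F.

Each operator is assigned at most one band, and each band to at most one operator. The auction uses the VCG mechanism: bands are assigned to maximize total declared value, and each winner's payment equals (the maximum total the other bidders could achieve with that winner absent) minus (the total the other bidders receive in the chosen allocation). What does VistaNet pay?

Efficient allocation: PeakComm→Band C ($769M), AzureWave→Band A ($966M), VistaNet→Band D ($864M), NorthTel→Band F ($701M); total welfare W = $3300M.
VistaNet receives Band D at value $864M, so the others get W − 864 = $2436M.
Without VistaNet: best allocation of the remaining 3 bidders over all 4 bands is PeakComm→Band F ($892M), AzureWave→Band A ($966M), NorthTel→Band D ($728M), total $2586M.
VCG payment = (others' best without VistaNet) − (others' welfare with VistaNet) = 2586 − 2436 = $150M.

VistaNet pays $150M.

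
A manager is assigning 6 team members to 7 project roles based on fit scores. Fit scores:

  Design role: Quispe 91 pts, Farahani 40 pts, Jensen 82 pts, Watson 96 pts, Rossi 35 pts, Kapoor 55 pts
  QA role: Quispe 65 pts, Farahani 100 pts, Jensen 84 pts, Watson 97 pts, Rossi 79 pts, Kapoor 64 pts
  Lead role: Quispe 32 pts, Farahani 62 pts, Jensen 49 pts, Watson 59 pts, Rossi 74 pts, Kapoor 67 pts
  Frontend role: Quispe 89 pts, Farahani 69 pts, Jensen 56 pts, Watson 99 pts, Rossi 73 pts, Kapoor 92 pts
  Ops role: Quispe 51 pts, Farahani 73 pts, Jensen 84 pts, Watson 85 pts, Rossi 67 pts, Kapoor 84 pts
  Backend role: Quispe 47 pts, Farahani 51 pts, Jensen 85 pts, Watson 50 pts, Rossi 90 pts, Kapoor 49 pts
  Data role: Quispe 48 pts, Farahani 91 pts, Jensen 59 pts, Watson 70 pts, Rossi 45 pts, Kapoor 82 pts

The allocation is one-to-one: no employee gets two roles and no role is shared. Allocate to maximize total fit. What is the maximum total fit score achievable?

Max total: 546 pts

This is a one-to-one assignment (maximum-weight bipartite matching).
Optimal: Quispe→Design role (91 pts), Farahani→QA role (100 pts), Jensen→Ops role (84 pts), Watson→Frontend role (99 pts), Rossi→Backend role (90 pts), Kapoor→Data role (82 pts) — total 91+100+84+99+90+82 = 546 pts.
Row-greedy (each employee in turn takes its best remaining role) gives 533 pts, worse by 13.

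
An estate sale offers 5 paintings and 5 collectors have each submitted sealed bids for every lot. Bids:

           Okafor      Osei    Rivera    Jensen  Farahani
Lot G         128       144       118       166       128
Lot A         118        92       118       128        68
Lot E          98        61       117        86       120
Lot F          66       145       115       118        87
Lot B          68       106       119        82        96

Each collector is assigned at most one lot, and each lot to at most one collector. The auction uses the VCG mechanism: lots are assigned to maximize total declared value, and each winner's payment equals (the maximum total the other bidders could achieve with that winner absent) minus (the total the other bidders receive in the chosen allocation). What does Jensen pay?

Efficient allocation: Okafor→Lot A ($118), Osei→Lot F ($145), Rivera→Lot B ($119), Jensen→Lot G ($166), Farahani→Lot E ($120); total welfare W = $668.
Jensen receives Lot G at value $166, so the others get W − 166 = $502.
Without Jensen: best allocation of the remaining 4 bidders over all 5 lots is Okafor→Lot G ($128), Osei→Lot F ($145), Rivera→Lot B ($119), Farahani→Lot E ($120), total $512.
VCG payment = (others' best without Jensen) − (others' welfare with Jensen) = 512 − 502 = $10.

Jensen pays $10.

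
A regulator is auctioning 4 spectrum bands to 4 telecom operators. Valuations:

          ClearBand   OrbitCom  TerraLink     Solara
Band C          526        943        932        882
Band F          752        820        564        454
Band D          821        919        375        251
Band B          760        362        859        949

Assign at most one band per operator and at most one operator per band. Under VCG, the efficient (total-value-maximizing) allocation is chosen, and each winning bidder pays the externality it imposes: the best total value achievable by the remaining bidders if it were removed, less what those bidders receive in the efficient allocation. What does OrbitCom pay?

OrbitCom pays $69M.

Efficient allocation: ClearBand→Band F ($752M), OrbitCom→Band D ($919M), TerraLink→Band C ($932M), Solara→Band B ($949M); total welfare W = $3552M.
OrbitCom receives Band D at value $919M, so the others get W − 919 = $2633M.
Without OrbitCom: best allocation of the remaining 3 bidders over all 4 bands is ClearBand→Band D ($821M), TerraLink→Band C ($932M), Solara→Band B ($949M), total $2702M.
VCG payment = (others' best without OrbitCom) − (others' welfare with OrbitCom) = 2702 − 2633 = $69M.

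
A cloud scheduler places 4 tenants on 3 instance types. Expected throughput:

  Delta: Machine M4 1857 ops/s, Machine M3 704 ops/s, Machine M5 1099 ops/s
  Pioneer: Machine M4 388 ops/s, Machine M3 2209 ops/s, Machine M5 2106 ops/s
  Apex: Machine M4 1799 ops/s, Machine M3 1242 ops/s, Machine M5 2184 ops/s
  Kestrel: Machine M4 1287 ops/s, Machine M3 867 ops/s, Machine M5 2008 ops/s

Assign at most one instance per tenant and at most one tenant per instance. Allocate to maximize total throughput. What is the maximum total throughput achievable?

Maximum total: 6250 ops/s

Optimal: Delta→Machine M4 (1857 ops/s), Pioneer→Machine M3 (2209 ops/s), Apex→Machine M5 (2184 ops/s) — total 1857+2209+2184 = 6250 ops/s.
Swapping Apex↔Delta (Apex→Machine M4 1799 ops/s, Delta→Machine M5 1099 ops/s) loses 1143.
No other one-to-one assignment exceeds 6250 ops/s.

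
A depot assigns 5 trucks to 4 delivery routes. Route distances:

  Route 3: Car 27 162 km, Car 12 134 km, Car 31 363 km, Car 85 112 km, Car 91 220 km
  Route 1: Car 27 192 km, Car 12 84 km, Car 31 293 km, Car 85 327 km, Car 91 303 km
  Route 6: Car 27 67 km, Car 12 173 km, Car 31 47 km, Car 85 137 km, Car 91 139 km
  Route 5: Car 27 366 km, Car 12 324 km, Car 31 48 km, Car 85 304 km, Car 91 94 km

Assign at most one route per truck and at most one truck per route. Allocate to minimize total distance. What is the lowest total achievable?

Minimum total: 311 km

This is the linear assignment problem.
Optimal: Car 85→Route 3 (112 km), Car 12→Route 1 (84 km), Car 27→Route 6 (67 km), Car 31→Route 5 (48 km) — total 112+84+67+48 = 311 km.
Min-entry greedy (repeatedly take the single cheapest remaining cell) gives 337 km, worse by 26.
Next-best assignment: Car 85→Route 3, Car 12→Route 1, Car 31→Route 6, Car 91→Route 5 = 337 km.
Swapping Car 27↔Car 12 (Car 27→Route 1 192 km, Car 12→Route 6 173 km) adds 214.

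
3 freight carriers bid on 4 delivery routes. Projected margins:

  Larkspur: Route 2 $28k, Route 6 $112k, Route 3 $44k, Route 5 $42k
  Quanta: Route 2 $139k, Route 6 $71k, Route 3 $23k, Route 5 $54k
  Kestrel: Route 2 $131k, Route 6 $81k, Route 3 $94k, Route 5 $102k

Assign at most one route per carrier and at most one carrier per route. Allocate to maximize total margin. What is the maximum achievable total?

Maximum total: $353k

Optimal: Larkspur→Route 6 ($112k), Quanta→Route 2 ($139k), Kestrel→Route 5 ($102k) — total 112+139+102 = $353k.
Column-greedy (each route in turn goes to its best remaining carrier) gives $345k, worse by 8.
Next-best assignment: Larkspur→Route 6, Quanta→Route 2, Kestrel→Route 3 = $345k.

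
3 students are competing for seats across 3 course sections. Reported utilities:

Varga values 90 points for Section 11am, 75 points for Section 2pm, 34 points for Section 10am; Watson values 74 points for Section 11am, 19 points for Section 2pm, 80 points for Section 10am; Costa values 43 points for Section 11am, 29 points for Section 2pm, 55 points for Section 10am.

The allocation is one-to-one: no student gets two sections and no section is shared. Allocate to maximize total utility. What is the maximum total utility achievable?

Maximum total: 204 points

Optimal: Varga→Section 2pm (75 points), Watson→Section 11am (74 points), Costa→Section 10am (55 points) — total 75+74+55 = 204 points.
Max-entry greedy (repeatedly take the single best remaining cell) gives 199 points, worse by 5.
Checked against all permutations: 204 points is optimal.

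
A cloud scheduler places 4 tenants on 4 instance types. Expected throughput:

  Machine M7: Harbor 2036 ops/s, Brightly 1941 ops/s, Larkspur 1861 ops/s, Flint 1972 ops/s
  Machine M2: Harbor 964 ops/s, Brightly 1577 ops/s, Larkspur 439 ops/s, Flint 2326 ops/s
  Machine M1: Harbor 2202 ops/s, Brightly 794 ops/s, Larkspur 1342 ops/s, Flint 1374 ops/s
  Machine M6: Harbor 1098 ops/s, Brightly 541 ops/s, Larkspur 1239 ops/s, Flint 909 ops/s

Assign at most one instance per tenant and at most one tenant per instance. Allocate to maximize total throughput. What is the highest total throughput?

Treat this as an assignment problem: match each tenant to one instance.
Optimal: Harbor→Machine M1 (2202 ops/s), Brightly→Machine M7 (1941 ops/s), Larkspur→Machine M6 (1239 ops/s), Flint→Machine M2 (2326 ops/s) — total 2202+1941+1239+2326 = 7708 ops/s.
Column-greedy (each instance in turn goes to its best remaining tenant) gives 6245 ops/s, worse by 1463.

Maximum total: 7708 ops/s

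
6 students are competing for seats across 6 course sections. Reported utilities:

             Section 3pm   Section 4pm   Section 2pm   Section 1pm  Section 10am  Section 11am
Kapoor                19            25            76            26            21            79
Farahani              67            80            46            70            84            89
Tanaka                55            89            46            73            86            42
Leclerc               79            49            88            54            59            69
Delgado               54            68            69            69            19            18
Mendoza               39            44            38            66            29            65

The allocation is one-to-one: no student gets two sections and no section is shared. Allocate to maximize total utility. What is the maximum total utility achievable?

Optimal: Kapoor→Section 11am (79 points), Farahani→Section 10am (84 points), Tanaka→Section 4pm (89 points), Leclerc→Section 3pm (79 points), Delgado→Section 2pm (69 points), Mendoza→Section 1pm (66 points) — total 79+84+89+79+69+66 = 466 points.
Column-greedy (each section in turn goes to its best remaining student) gives 361 points, worse by 105.
Every other assignment is strictly worse.

Maximum total: 466 points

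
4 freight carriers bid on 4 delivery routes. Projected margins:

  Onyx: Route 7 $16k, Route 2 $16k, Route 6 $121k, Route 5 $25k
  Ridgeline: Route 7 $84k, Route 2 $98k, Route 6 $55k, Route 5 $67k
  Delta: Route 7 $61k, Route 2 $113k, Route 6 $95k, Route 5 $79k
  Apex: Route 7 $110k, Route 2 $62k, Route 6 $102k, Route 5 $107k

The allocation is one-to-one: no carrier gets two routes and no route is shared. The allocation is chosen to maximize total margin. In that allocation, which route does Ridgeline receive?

Treat this as an assignment problem: match each carrier to one route.
Optimal: Onyx→Route 6 ($121k), Ridgeline→Route 7 ($84k), Delta→Route 2 ($113k), Apex→Route 5 ($107k) — total 121+84+113+107 = $425k.
Row-greedy (each carrier in turn takes its best remaining route) gives $408k, worse by 17.
Ridgeline's own top route is Route 2 ($98k), but forcing Ridgeline→Route 2 and reassigning the rest optimally gives only $408k — worse by 17.

Ridgeline receives Route 7.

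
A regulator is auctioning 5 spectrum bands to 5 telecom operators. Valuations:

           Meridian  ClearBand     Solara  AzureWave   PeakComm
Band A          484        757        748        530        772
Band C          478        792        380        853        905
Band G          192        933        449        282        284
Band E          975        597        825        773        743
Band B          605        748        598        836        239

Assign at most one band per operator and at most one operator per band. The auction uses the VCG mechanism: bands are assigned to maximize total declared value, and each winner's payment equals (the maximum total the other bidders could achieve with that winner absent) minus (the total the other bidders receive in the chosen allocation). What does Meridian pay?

Meridian pays $77M.

Efficient allocation: Meridian→Band E ($975M), ClearBand→Band G ($933M), Solara→Band A ($748M), AzureWave→Band B ($836M), PeakComm→Band C ($905M); total welfare W = $4397M.
Meridian receives Band E at value $975M, so the others get W − 975 = $3422M.
Without Meridian: best allocation of the remaining 4 bidders over all 5 bands is ClearBand→Band G ($933M), Solara→Band E ($825M), AzureWave→Band B ($836M), PeakComm→Band C ($905M), total $3499M.
VCG payment = (others' best without Meridian) − (others' welfare with Meridian) = 3499 − 3422 = $77M.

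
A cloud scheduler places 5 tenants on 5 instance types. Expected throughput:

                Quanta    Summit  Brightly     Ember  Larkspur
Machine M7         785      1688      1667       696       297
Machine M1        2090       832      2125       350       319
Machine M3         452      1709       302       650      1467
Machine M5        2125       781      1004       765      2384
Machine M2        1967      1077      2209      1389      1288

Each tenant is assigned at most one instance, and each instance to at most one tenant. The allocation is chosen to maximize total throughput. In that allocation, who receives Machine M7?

Optimal: Quanta→Machine M1 (2090 ops/s), Summit→Machine M3 (1709 ops/s), Brightly→Machine M7 (1667 ops/s), Ember→Machine M2 (1389 ops/s), Larkspur→Machine M5 (2384 ops/s) — total 2090+1709+1667+1389+2384 = 9239 ops/s.
Brightly's own top instance is Machine M2 (2209 ops/s), but forcing Brightly→Machine M2 and reassigning the rest optimally gives only 9088 ops/s — worse by 151.

Brightly receives Machine M7.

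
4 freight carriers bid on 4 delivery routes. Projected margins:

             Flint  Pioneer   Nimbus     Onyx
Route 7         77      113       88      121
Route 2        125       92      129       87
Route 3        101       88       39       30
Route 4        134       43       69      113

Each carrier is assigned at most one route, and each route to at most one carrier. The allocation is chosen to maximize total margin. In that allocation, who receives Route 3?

This is a one-to-one assignment (maximum-weight bipartite matching).
Optimal: Flint→Route 4 ($134k), Pioneer→Route 3 ($88k), Nimbus→Route 2 ($129k), Onyx→Route 7 ($121k) — total 134+88+129+121 = $472k.
Row-greedy (each carrier in turn takes its best remaining route) gives $406k, worse by 66.
Next-best assignment: Flint→Route 3, Pioneer→Route 7, Nimbus→Route 2, Onyx→Route 4 = $456k.
Pioneer's own top route is Route 7 ($113k), but forcing Pioneer→Route 7 and reassigning the rest optimally gives only $456k — worse by 16.

Pioneer receives Route 3.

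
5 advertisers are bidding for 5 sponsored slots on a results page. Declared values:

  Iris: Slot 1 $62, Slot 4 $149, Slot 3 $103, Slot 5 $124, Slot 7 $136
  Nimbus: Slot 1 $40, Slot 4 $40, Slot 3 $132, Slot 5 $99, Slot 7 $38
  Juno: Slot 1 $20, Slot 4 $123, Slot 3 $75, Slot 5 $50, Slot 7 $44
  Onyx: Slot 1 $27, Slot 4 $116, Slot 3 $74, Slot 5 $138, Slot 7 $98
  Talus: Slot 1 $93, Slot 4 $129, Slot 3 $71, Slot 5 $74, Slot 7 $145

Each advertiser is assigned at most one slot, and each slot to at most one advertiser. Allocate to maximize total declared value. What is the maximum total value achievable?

Maximum total: $622

Optimal: Iris→Slot 7 ($136), Nimbus→Slot 3 ($132), Juno→Slot 4 ($123), Onyx→Slot 5 ($138), Talus→Slot 1 ($93) — total 136+132+123+138+93 = $622.
Row-greedy (each advertiser in turn takes its best remaining slot) gives $522, worse by 100.
Next-best assignment: Iris→Slot 1, Nimbus→Slot 3, Juno→Slot 4, Onyx→Slot 5, Talus→Slot 7 = $600.
Checked against all permutations: $622 is optimal.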